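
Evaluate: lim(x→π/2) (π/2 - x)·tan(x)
This is a 0·∞ indeterminate form.

Rewrite 0·∞ as a quotient (0/0 or ∞/∞ form), then apply L'Hôpital's rule:
  lim(x→π/2) (π/2 - x)·tan(x) = 1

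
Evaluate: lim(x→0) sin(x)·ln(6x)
This is a 0·∞ indeterminate form.

Rewrite 0·∞ as a quotient (0/0 or ∞/∞ form), then apply L'Hôpital's rule:
  lim(x→0) sin(x)·ln(6x) = 0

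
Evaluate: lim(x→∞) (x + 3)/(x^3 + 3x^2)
This is an ∞/∞ indeterminate form.

Apply L'Hôpital's rule: differentiate numerator and denominator separately.
  f(x) = x + 3   ⇒   f'(x) = 1
  g(x) = x^3 + 3·x^2   ⇒   g'(x) = 3·x^2 + 6·x
  lim(x→∞) f'(x)/g'(x) = lim(x→∞) (1)/(3·x^2 + 6·x)
  = 0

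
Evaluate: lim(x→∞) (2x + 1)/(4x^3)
This is an ∞/∞ indeterminate form.

Apply L'Hôpital's rule: differentiate numerator and denominator separately.
  f(x) = 2·x + 1   ⇒   f'(x) = 2
  g(x) = 4·x^3   ⇒   g'(x) = 12·x^2
  lim(x→∞) f'(x)/g'(x) = lim(x→∞) (2)/(12·x^2)
  = 0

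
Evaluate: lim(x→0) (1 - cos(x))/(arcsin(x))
This is a 0/0 indeterminate form.

Apply L'Hôpital's rule: differentiate numerator and denominator separately.
  f(x) = 1 - cos(x)   ⇒   f'(x) = sin(x)
  g(x) = asin(x)   ⇒   g'(x) = 1/sqrt(1 - x^2)
  lim(x→0) f'(x)/g'(x) = lim(x→0) (sin(x))/(1/sqrt(1 - x^2))
  = 0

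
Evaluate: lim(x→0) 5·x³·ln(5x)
This is a 0·∞ indeterminate form.

Rewrite 0·∞ as a quotient (0/0 or ∞/∞ form), then apply L'Hôpital's rule:
  lim(x→0) 5·x³·ln(5x) = 0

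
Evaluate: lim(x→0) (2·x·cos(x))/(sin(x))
This is a 0/0 indeterminate form.

Apply L'Hôpital's rule: differentiate numerator and denominator separately.
  f(x) = 2·x·cos(x)   ⇒   f'(x) = -2·x·sin(x) + 2·cos(x)
  g(x) = sin(x)   ⇒   g'(x) = cos(x)
  lim(x→0) f'(x)/g'(x) = lim(x→0) (-2·x·sin(x) + 2·cos(x))/(cos(x))
  = 2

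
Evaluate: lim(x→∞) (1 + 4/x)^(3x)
This is an exponential indeterminate form.

For exponential indeterminate forms, take the natural log:
  Let L = lim(x→∞) (1 + 4/x)^(3x)
  Then ln(L) = lim(x→∞) [exponent × ln(base)]
  Evaluate using L'Hôpital or standard limits, then exponentiate.
  L = e^(12)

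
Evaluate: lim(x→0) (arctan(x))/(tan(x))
This is a 0/0 indeterminate form.

Apply L'Hôpital's rule: differentiate numerator and denominator separately.
  f(x) = atan(x)   ⇒   f'(x) = 1/(x^2 + 1)
  g(x) = tan(x)   ⇒   g'(x) = tan(x)^2 + 1
  lim(x→0) f'(x)/g'(x) = lim(x→0) (1/(x^2 + 1))/(tan(x)^2 + 1)
  = 1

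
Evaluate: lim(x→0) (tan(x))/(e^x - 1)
This is a 0/0 indeterminate form.

Apply L'Hôpital's rule: differentiate numerator and denominator separately.
  f(x) = tan(x)   ⇒   f'(x) = tan(x)^2 + 1
  g(x) = e^(x) - 1   ⇒   g'(x) = e^(x)
  lim(x→0) f'(x)/g'(x) = lim(x→0) (tan(x)^2 + 1)/(e^(x))
  = 1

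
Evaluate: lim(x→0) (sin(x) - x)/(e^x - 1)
This is a 0/0 indeterminate form.

Apply L'Hôpital's rule: differentiate numerator and denominator separately.
  f(x) = -x + sin(x)   ⇒   f'(x) = cos(x) - 1
  g(x) = e^(x) - 1   ⇒   g'(x) = e^(x)
  lim(x→0) f'(x)/g'(x) = lim(x→0) (cos(x) - 1)/(e^(x))
  = 0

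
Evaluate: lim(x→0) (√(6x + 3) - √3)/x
This is a standard limit.

Factor or rationalize the expression:
  lim(x→0) (√(6x + 3) - √3)/x = sqrt(3)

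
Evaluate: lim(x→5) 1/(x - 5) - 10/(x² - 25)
This is an ∞-∞ indeterminate form.

Combine fractions or rationalize to convert ∞-∞ to 0/0 form:
  lim(x→5) 1/(x - 5) - 10/(x² - 25) = 1/10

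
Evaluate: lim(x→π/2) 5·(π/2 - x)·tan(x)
This is a 0·∞ indeterminate form.

Rewrite 0·∞ as a quotient (0/0 or ∞/∞ form), then apply L'Hôpital's rule:
  lim(x→π/2) 5·(π/2 - x)·tan(x) = 5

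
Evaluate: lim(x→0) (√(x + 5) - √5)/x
This is a standard limit.

Factor or rationalize the expression:
  lim(x→0) (√(x + 5) - √5)/x = sqrt(5)/10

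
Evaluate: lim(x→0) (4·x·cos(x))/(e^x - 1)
This is a 0/0 indeterminate form.

Apply L'Hôpital's rule: differentiate numerator and denominator separately.
  f(x) = 4·x·cos(x)   ⇒   f'(x) = -4·x·sin(x) + 4·cos(x)
  g(x) = e^(x) - 1   ⇒   g'(x) = e^(x)
  lim(x→0) f'(x)/g'(x) = lim(x→0) (-4·x·sin(x) + 4·cos(x))/(e^(x))
  = 4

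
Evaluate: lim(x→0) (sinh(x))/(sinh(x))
This is a 0/0 indeterminate form.

Apply L'Hôpital's rule: differentiate numerator and denominator separately.
  f(x) = sinh(x)   ⇒   f'(x) = cosh(x)
  g(x) = sinh(x)   ⇒   g'(x) = cosh(x)
  lim(x→0) f'(x)/g'(x) = lim(x→0) (cosh(x))/(cosh(x))
  = 1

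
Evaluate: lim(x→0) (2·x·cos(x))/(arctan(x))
This is a 0/0 indeterminate form.

Apply L'Hôpital's rule: differentiate numerator and denominator separately.
  f(x) = 2·x·cos(x)   ⇒   f'(x) = -2·x·sin(x) + 2·cos(x)
  g(x) = atan(x)   ⇒   g'(x) = 1/(x^2 + 1)
  lim(x→0) f'(x)/g'(x) = lim(x→0) (-2·x·sin(x) + 2·cos(x))/(1/(x^2 + 1))
  = 2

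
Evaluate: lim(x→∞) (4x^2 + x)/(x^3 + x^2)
This is an ∞/∞ indeterminate form.

Apply L'Hôpital's rule: differentiate numerator and denominator separately.
  f(x) = 4·x^2 + x   ⇒   f'(x) = 8·x + 1
  g(x) = x^3 + x^2   ⇒   g'(x) = 3·x^2 + 2·x
  lim(x→∞) f'(x)/g'(x) = lim(x→∞) (8·x + 1)/(3·x^2 + 2·x)
  = 0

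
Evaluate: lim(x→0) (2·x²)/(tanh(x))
This is a 0/0 indeterminate form.

Apply L'Hôpital's rule: differentiate numerator and denominator separately.
  f(x) = 2·x^2   ⇒   f'(x) = 4·x
  g(x) = tanh(x)   ⇒   g'(x) = 1 - tanh(x)^2
  lim(x→0) f'(x)/g'(x) = lim(x→0) (4·x)/(1 - tanh(x)^2)
  = 0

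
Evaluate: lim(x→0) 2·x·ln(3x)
This is a 0·∞ indeterminate form.

Rewrite 0·∞ as a quotient (0/0 or ∞/∞ form), then apply L'Hôpital's rule:
  lim(x→0) 2·x·ln(3x) = 0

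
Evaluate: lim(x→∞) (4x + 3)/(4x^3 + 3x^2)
This is an ∞/∞ indeterminate form.

Apply L'Hôpital's rule: differentiate numerator and denominator separately.
  f(x) = 4·x + 3   ⇒   f'(x) = 4
  g(x) = 4·x^3 + 3·x^2   ⇒   g'(x) = 12·x^2 + 6·x
  lim(x→∞) f'(x)/g'(x) = lim(x→∞) (4)/(12·x^2 + 6·x)
  = 0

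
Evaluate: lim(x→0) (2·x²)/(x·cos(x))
This is a 0/0 indeterminate form.

Apply L'Hôpital's rule: differentiate numerator and denominator separately.
  f(x) = 2·x^2   ⇒   f'(x) = 4·x
  g(x) = x·cos(x)   ⇒   g'(x) = -x·sin(x) + cos(x)
  lim(x→0) f'(x)/g'(x) = lim(x→0) (4·x)/(-x·sin(x) + cos(x))
  = 0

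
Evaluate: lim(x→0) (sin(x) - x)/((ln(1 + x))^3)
This is a 0/0 indeterminate form.

Apply L'Hôpital's rule: differentiate numerator and denominator separately.
  f(x) = -x + sin(x)   ⇒   f'(x) = cos(x) - 1
  g(x) = ln(x + 1)^3   ⇒   g'(x) = 3·ln(x + 1)^2/(x + 1)
  lim(x→0) f'(x)/g'(x) = lim(x→0) (cos(x) - 1)/(3·ln(x + 1)^2/(x + 1))
  = -1/6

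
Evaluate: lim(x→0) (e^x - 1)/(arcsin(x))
This is a 0/0 indeterminate form.

Apply L'Hôpital's rule: differentiate numerator and denominator separately.
  f(x) = e^(x) - 1   ⇒   f'(x) = e^(x)
  g(x) = asin(x)   ⇒   g'(x) = 1/sqrt(1 - x^2)
  lim(x→0) f'(x)/g'(x) = lim(x→0) (e^(x))/(1/sqrt(1 - x^2))
  = 1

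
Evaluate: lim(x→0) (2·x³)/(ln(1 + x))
This is a 0/0 indeterminate form.

Apply L'Hôpital's rule: differentiate numerator and denominator separately.
  f(x) = 2·x^3   ⇒   f'(x) = 6·x^2
  g(x) = ln(x + 1)   ⇒   g'(x) = 1/(x + 1)
  lim(x→0) f'(x)/g'(x) = lim(x→0) (6·x^2)/(1/(x + 1))
  = 0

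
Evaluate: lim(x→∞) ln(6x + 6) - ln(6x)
This is an ∞-∞ indeterminate form.

Combine fractions or rationalize to convert ∞-∞ to 0/0 form:
  lim(x→∞) ln(6x + 6) - ln(6x) = 0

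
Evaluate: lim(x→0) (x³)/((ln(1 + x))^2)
This is a 0/0 indeterminate form.

Apply L'Hôpital's rule: differentiate numerator and denominator separately.
  f(x) = x^3   ⇒   f'(x) = 3·x^2
  g(x) = ln(x + 1)^2   ⇒   g'(x) = 2·ln(x + 1)/(x + 1)
  lim(x→0) f'(x)/g'(x) = lim(x→0) (3·x^2)/(2·ln(x + 1)/(x + 1))
  = 0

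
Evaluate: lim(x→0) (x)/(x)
This is a 0/0 indeterminate form.

Apply L'Hôpital's rule: differentiate numerator and denominator separately.
  f(x) = x   ⇒   f'(x) = 1
  g(x) = x   ⇒   g'(x) = 1
  lim(x→0) f'(x)/g'(x) = lim(x→0) (1)/(1)
  = 1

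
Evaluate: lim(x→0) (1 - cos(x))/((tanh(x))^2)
This is a 0/0 indeterminate form.

Apply L'Hôpital's rule: differentiate numerator and denominator separately.
  f(x) = 1 - cos(x)   ⇒   f'(x) = sin(x)
  g(x) = tanh(x)^2   ⇒   g'(x) = (2 - 2·tanh(x)^2)·tanh(x)
  lim(x→0) f'(x)/g'(x) = lim(x→0) (sin(x))/((2 - 2·tanh(x)^2)·tanh(x))
  = 1/2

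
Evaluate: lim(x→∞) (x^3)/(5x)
This is an ∞/∞ indeterminate form.

Apply L'Hôpital's rule: differentiate numerator and denominator separately.
  f(x) = x^3   ⇒   f'(x) = 3·x^2
  g(x) = 5·x   ⇒   g'(x) = 5
  lim(x→∞) f'(x)/g'(x) = lim(x→∞) (3·x^2)/(5)
  = ∞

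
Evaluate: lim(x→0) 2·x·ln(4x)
This is a 0·∞ indeterminate form.

Rewrite 0·∞ as a quotient (0/0 or ∞/∞ form), then apply L'Hôpital's rule:
  lim(x→0) 2·x·ln(4x) = 0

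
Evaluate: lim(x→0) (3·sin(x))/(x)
This is a 0/0 indeterminate form.

Apply L'Hôpital's rule: differentiate numerator and denominator separately.
  f(x) = 3·sin(x)   ⇒   f'(x) = 3·cos(x)
  g(x) = x   ⇒   g'(x) = 1
  lim(x→0) f'(x)/g'(x) = lim(x→0) (3·cos(x))/(1)
  = 3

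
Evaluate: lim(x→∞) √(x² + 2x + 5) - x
This is an ∞-∞ indeterminate form.

Combine fractions or rationalize to convert ∞-∞ to 0/0 form:
  lim(x→∞) √(x² + 2x + 5) - x = 1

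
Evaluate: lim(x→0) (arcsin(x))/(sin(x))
This is a 0/0 indeterminate form.

Apply L'Hôpital's rule: differentiate numerator and denominator separately.
  f(x) = asin(x)   ⇒   f'(x) = 1/sqrt(1 - x^2)
  g(x) = sin(x)   ⇒   g'(x) = cos(x)
  lim(x→0) f'(x)/g'(x) = lim(x→0) (1/sqrt(1 - x^2))/(cos(x))
  = 1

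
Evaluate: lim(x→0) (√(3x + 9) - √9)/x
This is a standard limit.

Factor or rationalize the expression:
  lim(x→0) (√(3x + 9) - √9)/x = 1/2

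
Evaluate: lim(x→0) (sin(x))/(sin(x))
This is a 0/0 indeterminate form.

Apply L'Hôpital's rule: differentiate numerator and denominator separately.
  f(x) = sin(x)   ⇒   f'(x) = cos(x)
  g(x) = sin(x)   ⇒   g'(x) = cos(x)
  lim(x→0) f'(x)/g'(x) = lim(x→0) (cos(x))/(cos(x))
  = 1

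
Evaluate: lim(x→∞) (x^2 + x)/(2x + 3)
This is an ∞/∞ indeterminate form.

Apply L'Hôpital's rule: differentiate numerator and denominator separately.
  f(x) = x^2 + x   ⇒   f'(x) = 2·x + 1
  g(x) = 2·x + 3   ⇒   g'(x) = 2
  lim(x→∞) f'(x)/g'(x) = lim(x→∞) (2·x + 1)/(2)
  = ∞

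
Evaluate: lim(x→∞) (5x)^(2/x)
This is an exponential indeterminate form.

For exponential indeterminate forms, take the natural log:
  Let L = lim(x→∞) (5x)^(2/x)
  Then ln(L) = lim(x→∞) [exponent × ln(base)]
  Evaluate using L'Hôpital or standard limits, then exponentiate.
  L = 1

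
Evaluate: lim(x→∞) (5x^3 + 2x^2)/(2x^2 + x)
This is an ∞/∞ indeterminate form.

Apply L'Hôpital's rule: differentiate numerator and denominator separately.
  f(x) = 5·x^3 + 2·x^2   ⇒   f'(x) = 15·x^2 + 4·x
  g(x) = 2·x^2 + x   ⇒   g'(x) = 4·x + 1
  lim(x→∞) f'(x)/g'(x) = lim(x→∞) (15·x^2 + 4·x)/(4·x + 1)
  = ∞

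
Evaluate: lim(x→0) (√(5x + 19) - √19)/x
This is a standard limit.

Factor or rationalize the expression:
  lim(x→0) (√(5x + 19) - √19)/x = 5·sqrt(19)/38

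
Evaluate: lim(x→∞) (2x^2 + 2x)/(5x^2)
This is an ∞/∞ indeterminate form.

Apply L'Hôpital's rule: differentiate numerator and denominator separately.
  f(x) = 2·x^2 + 2·x   ⇒   f'(x) = 4·x + 2
  g(x) = 5·x^2   ⇒   g'(x) = 10·x
  lim(x→∞) f'(x)/g'(x) = lim(x→∞) (4·x + 2)/(10·x)
  = 2/5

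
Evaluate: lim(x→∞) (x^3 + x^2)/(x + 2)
This is an ∞/∞ indeterminate form.

Apply L'Hôpital's rule: differentiate numerator and denominator separately.
  f(x) = x^3 + x^2   ⇒   f'(x) = 3·x^2 + 2·x
  g(x) = x + 2   ⇒   g'(x) = 1
  lim(x→∞) f'(x)/g'(x) = lim(x→∞) (3·x^2 + 2·x)/(1)
  = ∞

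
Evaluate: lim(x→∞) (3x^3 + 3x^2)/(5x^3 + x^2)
This is an ∞/∞ indeterminate form.

Apply L'Hôpital's rule: differentiate numerator and denominator separately.
  f(x) = 3·x^3 + 3·x^2   ⇒   f'(x) = 9·x^2 + 6·x
  g(x) = 5·x^3 + x^2   ⇒   g'(x) = 15·x^2 + 2·x
  lim(x→∞) f'(x)/g'(x) = lim(x→∞) (9·x^2 + 6·x)/(15·x^2 + 2·x)
  = 3/5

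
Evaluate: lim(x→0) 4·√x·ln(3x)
This is a 0·∞ indeterminate form.

Rewrite 0·∞ as a quotient (0/0 or ∞/∞ form), then apply L'Hôpital's rule:
  lim(x→0) 4·√x·ln(3x) = 0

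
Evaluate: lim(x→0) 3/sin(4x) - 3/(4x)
This is an ∞-∞ indeterminate form.

Combine fractions or rationalize to convert ∞-∞ to 0/0 form:
  lim(x→0) 3/sin(4x) - 3/(4x) = 0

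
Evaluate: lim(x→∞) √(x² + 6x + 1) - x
This is an ∞-∞ indeterminate form.

Combine fractions or rationalize to convert ∞-∞ to 0/0 form:
  lim(x→∞) √(x² + 6x + 1) - x = 3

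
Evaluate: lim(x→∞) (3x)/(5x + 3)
This is an ∞/∞ indeterminate form.

Apply L'Hôpital's rule: differentiate numerator and denominator separately.
  f(x) = 3·x   ⇒   f'(x) = 3
  g(x) = 5·x + 3   ⇒   g'(x) = 5
  lim(x→∞) f'(x)/g'(x) = lim(x→∞) (3)/(5)
  = 3/5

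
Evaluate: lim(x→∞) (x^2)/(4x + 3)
This is an ∞/∞ indeterminate form.

Apply L'Hôpital's rule: differentiate numerator and denominator separately.
  f(x) = x^2   ⇒   f'(x) = 2·x
  g(x) = 4·x + 3   ⇒   g'(x) = 4
  lim(x→∞) f'(x)/g'(x) = lim(x→∞) (2·x)/(4)
  = ∞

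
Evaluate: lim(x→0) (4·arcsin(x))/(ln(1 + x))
This is a 0/0 indeterminate form.

Apply L'Hôpital's rule: differentiate numerator and denominator separately.
  f(x) = 4·asin(x)   ⇒   f'(x) = 4/sqrt(1 - x^2)
  g(x) = ln(x + 1)   ⇒   g'(x) = 1/(x + 1)
  lim(x→0) f'(x)/g'(x) = lim(x→0) (4/sqrt(1 - x^2))/(1/(x + 1))
  = 4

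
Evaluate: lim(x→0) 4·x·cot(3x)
This is a 0·∞ indeterminate form.

Rewrite 0·∞ as a quotient (0/0 or ∞/∞ form), then apply L'Hôpital's rule:
  lim(x→0) 4·x·cot(3x) = 4/3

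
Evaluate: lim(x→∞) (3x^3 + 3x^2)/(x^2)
This is an ∞/∞ indeterminate form.

Apply L'Hôpital's rule: differentiate numerator and denominator separately.
  f(x) = 3·x^3 + 3·x^2   ⇒   f'(x) = 9·x^2 + 6·x
  g(x) = x^2   ⇒   g'(x) = 2·x
  lim(x→∞) f'(x)/g'(x) = lim(x→∞) (9·x^2 + 6·x)/(2·x)
  = ∞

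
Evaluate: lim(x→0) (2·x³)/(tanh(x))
This is a 0/0 indeterminate form.

Apply L'Hôpital's rule: differentiate numerator and denominator separately.
  f(x) = 2·x^3   ⇒   f'(x) = 6·x^2
  g(x) = tanh(x)   ⇒   g'(x) = 1 - tanh(x)^2
  lim(x→0) f'(x)/g'(x) = lim(x→0) (6·x^2)/(1 - tanh(x)^2)
  = 0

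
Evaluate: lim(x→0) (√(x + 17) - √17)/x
This is a standard limit.

Factor or rationalize the expression:
  lim(x→0) (√(x + 17) - √17)/x = sqrt(17)/34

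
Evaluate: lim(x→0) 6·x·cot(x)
This is a 0·∞ indeterminate form.

Rewrite 0·∞ as a quotient (0/0 or ∞/∞ form), then apply L'Hôpital's rule:
  lim(x→0) 6·x·cot(x) = 6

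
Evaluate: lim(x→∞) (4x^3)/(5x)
This is an ∞/∞ indeterminate form.

Apply L'Hôpital's rule: differentiate numerator and denominator separately.
  f(x) = 4·x^3   ⇒   f'(x) = 12·x^2
  g(x) = 5·x   ⇒   g'(x) = 5
  lim(x→∞) f'(x)/g'(x) = lim(x→∞) (12·x^2)/(5)
  = ∞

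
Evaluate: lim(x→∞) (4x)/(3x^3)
This is an ∞/∞ indeterminate form.

Apply L'Hôpital's rule: differentiate numerator and denominator separately.
  f(x) = 4·x   ⇒   f'(x) = 4
  g(x) = 3·x^3   ⇒   g'(x) = 9·x^2
  lim(x→∞) f'(x)/g'(x) = lim(x→∞) (4)/(9·x^2)
  = 0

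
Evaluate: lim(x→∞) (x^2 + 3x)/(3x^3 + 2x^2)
This is an ∞/∞ indeterminate form.

Apply L'Hôpital's rule: differentiate numerator and denominator separately.
  f(x) = x^2 + 3·x   ⇒   f'(x) = 2·x + 3
  g(x) = 3·x^3 + 2·x^2   ⇒   g'(x) = 9·x^2 + 4·x
  lim(x→∞) f'(x)/g'(x) = lim(x→∞) (2·x + 3)/(9·x^2 + 4·x)
  = 0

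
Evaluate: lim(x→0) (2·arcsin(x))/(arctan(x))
This is a 0/0 indeterminate form.

Apply L'Hôpital's rule: differentiate numerator and denominator separately.
  f(x) = 2·asin(x)   ⇒   f'(x) = 2/sqrt(1 - x^2)
  g(x) = atan(x)   ⇒   g'(x) = 1/(x^2 + 1)
  lim(x→0) f'(x)/g'(x) = lim(x→0) (2/sqrt(1 - x^2))/(1/(x^2 + 1))
  = 2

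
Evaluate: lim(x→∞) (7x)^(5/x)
This is an exponential indeterminate form.

For exponential indeterminate forms, take the natural log:
  Let L = lim(x→∞) (7x)^(5/x)
  Then ln(L) = lim(x→∞) [exponent × ln(base)]
  Evaluate using L'Hôpital or standard limits, then exponentiate.
  L = 1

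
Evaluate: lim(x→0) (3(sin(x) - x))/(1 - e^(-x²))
This is a 0/0 indeterminate form.

Apply L'Hôpital's rule: differentiate numerator and denominator separately.
  f(x) = -3·x + 3·sin(x)   ⇒   f'(x) = 3·cos(x) - 3
  g(x) = 1 - e^(-x^2)   ⇒   g'(x) = 2·x·e^(-x^2)
  lim(x→0) f'(x)/g'(x) = lim(x→0) (3·cos(x) - 3)/(2·x·e^(-x^2))
  = 0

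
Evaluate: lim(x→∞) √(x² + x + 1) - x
This is an ∞-∞ indeterminate form.

Combine fractions or rationalize to convert ∞-∞ to 0/0 form:
  lim(x→∞) √(x² + x + 1) - x = 1/2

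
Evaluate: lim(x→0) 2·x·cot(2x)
This is a 0·∞ indeterminate form.

Rewrite 0·∞ as a quotient (0/0 or ∞/∞ form), then apply L'Hôpital's rule:
  lim(x→0) 2·x·cot(2x) = 1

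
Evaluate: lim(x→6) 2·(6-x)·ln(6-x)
This is a 0·∞ indeterminate form.

Rewrite 0·∞ as a quotient (0/0 or ∞/∞ form), then apply L'Hôpital's rule:
  lim(x→6) 2·(6-x)·ln(6-x) = 0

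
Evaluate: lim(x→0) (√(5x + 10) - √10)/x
This is a standard limit.

Factor or rationalize the expression:
  lim(x→0) (√(5x + 10) - √10)/x = sqrt(10)/4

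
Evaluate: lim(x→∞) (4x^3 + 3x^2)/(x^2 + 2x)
This is an ∞/∞ indeterminate form.

Apply L'Hôpital's rule: differentiate numerator and denominator separately.
  f(x) = 4·x^3 + 3·x^2   ⇒   f'(x) = 12·x^2 + 6·x
  g(x) = x^2 + 2·x   ⇒   g'(x) = 2·x + 2
  lim(x→∞) f'(x)/g'(x) = lim(x→∞) (12·x^2 + 6·x)/(2·x + 2)
  = ∞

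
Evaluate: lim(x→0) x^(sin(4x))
This is an exponential indeterminate form.

For exponential indeterminate forms, take the natural log:
  Let L = lim(x→0) x^(sin(4x))
  Then ln(L) = lim(x→0) [exponent × ln(base)]
  Evaluate using L'Hôpital or standard limits, then exponentiate.
  L = 1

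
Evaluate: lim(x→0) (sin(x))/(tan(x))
This is a 0/0 indeterminate form.

Apply L'Hôpital's rule: differentiate numerator and denominator separately.
  f(x) = sin(x)   ⇒   f'(x) = cos(x)
  g(x) = tan(x)   ⇒   g'(x) = tan(x)^2 + 1
  lim(x→0) f'(x)/g'(x) = lim(x→0) (cos(x))/(tan(x)^2 + 1)
  = 1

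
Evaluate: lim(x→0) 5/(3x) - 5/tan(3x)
This is an ∞-∞ indeterminate form.

Combine fractions or rationalize to convert ∞-∞ to 0/0 form:
  lim(x→0) 5/(3x) - 5/tan(3x) = 0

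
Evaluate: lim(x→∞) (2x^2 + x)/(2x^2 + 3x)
This is an ∞/∞ indeterminate form.

Apply L'Hôpital's rule: differentiate numerator and denominator separately.
  f(x) = 2·x^2 + x   ⇒   f'(x) = 4·x + 1
  g(x) = 2·x^2 + 3·x   ⇒   g'(x) = 4·x + 3
  lim(x→∞) f'(x)/g'(x) = lim(x→∞) (4·x + 1)/(4·x + 3)
  = 1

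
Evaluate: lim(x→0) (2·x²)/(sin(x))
This is a 0/0 indeterminate form.

Apply L'Hôpital's rule: differentiate numerator and denominator separately.
  f(x) = 2·x^2   ⇒   f'(x) = 4·x
  g(x) = sin(x)   ⇒   g'(x) = cos(x)
  lim(x→0) f'(x)/g'(x) = lim(x→0) (4·x)/(cos(x))
  = 0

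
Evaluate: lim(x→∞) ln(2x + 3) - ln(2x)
This is an ∞-∞ indeterminate form.

Combine fractions or rationalize to convert ∞-∞ to 0/0 form:
  lim(x→∞) ln(2x + 3) - ln(2x) = 0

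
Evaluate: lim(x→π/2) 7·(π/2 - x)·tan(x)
This is a 0·∞ indeterminate form.

Rewrite 0·∞ as a quotient (0/0 or ∞/∞ form), then apply L'Hôpital's rule:
  lim(x→π/2) 7·(π/2 - x)·tan(x) = 7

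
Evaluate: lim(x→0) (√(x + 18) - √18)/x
This is a standard limit.

Factor or rationalize the expression:
  lim(x→0) (√(x + 18) - √18)/x = sqrt(2)/12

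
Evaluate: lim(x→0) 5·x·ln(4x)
This is a 0·∞ indeterminate form.

Rewrite 0·∞ as a quotient (0/0 or ∞/∞ form), then apply L'Hôpital's rule:
  lim(x→0) 5·x·ln(4x) = 0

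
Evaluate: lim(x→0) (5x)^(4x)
This is an exponential indeterminate form.

For exponential indeterminate forms, take the natural log:
  Let L = lim(x→0) (5x)^(4x)
  Then ln(L) = lim(x→0) [exponent × ln(base)]
  Evaluate using L'Hôpital or standard limits, then exponentiate.
  L = 1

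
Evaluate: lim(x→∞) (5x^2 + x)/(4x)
This is an ∞/∞ indeterminate form.

Apply L'Hôpital's rule: differentiate numerator and denominator separately.
  f(x) = 5·x^2 + x   ⇒   f'(x) = 10·x + 1
  g(x) = 4·x   ⇒   g'(x) = 4
  lim(x→∞) f'(x)/g'(x) = lim(x→∞) (10·x + 1)/(4)
  = ∞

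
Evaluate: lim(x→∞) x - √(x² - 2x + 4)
This is an ∞-∞ indeterminate form.

Combine fractions or rationalize to convert ∞-∞ to 0/0 form:
  lim(x→∞) x - √(x² - 2x + 4) = 1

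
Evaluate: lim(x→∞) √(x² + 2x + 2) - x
This is an ∞-∞ indeterminate form.

Combine fractions or rationalize to convert ∞-∞ to 0/0 form:
  lim(x→∞) √(x² + 2x + 2) - x = 1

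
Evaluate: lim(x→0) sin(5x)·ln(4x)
This is a 0·∞ indeterminate form.

Rewrite 0·∞ as a quotient (0/0 or ∞/∞ form), then apply L'Hôpital's rule:
  lim(x→0) sin(5x)·ln(4x) = 0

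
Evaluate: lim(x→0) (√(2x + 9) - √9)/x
This is a standard limit.

Factor or rationalize the expression:
  lim(x→0) (√(2x + 9) - √9)/x = 1/3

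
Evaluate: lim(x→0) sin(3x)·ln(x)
This is a 0·∞ indeterminate form.

Rewrite 0·∞ as a quotient (0/0 or ∞/∞ form), then apply L'Hôpital's rule:
  lim(x→0) sin(3x)·ln(x) = 0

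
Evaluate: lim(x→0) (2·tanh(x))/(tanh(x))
This is a 0/0 indeterminate form.

Apply L'Hôpital's rule: differentiate numerator and denominator separately.
  f(x) = 2·tanh(x)   ⇒   f'(x) = 2 - 2·tanh(x)^2
  g(x) = tanh(x)   ⇒   g'(x) = 1 - tanh(x)^2
  lim(x→0) f'(x)/g'(x) = lim(x→0) (2 - 2·tanh(x)^2)/(1 - tanh(x)^2)
  = 2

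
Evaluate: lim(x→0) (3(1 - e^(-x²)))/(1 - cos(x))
This is a 0/0 indeterminate form.

Apply L'Hôpital's rule: differentiate numerator and denominator separately.
  f(x) = 3 - 3·e^(-x^2)   ⇒   f'(x) = 6·x·e^(-x^2)
  g(x) = 1 - cos(x)   ⇒   g'(x) = sin(x)
  lim(x→0) f'(x)/g'(x) = lim(x→0) (6·x·e^(-x^2))/(sin(x))
  = 6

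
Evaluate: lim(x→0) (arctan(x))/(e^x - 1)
This is a 0/0 indeterminate form.

Apply L'Hôpital's rule: differentiate numerator and denominator separately.
  f(x) = atan(x)   ⇒   f'(x) = 1/(x^2 + 1)
  g(x) = e^(x) - 1   ⇒   g'(x) = e^(x)
  lim(x→0) f'(x)/g'(x) = lim(x→0) (1/(x^2 + 1))/(e^(x))
  = 1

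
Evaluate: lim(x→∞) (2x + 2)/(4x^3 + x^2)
This is an ∞/∞ indeterminate form.

Apply L'Hôpital's rule: differentiate numerator and denominator separately.
  f(x) = 2·x + 2   ⇒   f'(x) = 2
  g(x) = 4·x^3 + x^2   ⇒   g'(x) = 12·x^2 + 2·x
  lim(x→∞) f'(x)/g'(x) = lim(x→∞) (2)/(12·x^2 + 2·x)
  = 0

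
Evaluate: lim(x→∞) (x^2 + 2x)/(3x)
This is an ∞/∞ indeterminate form.

Apply L'Hôpital's rule: differentiate numerator and denominator separately.
  f(x) = x^2 + 2·x   ⇒   f'(x) = 2·x + 2
  g(x) = 3·x   ⇒   g'(x) = 3
  lim(x→∞) f'(x)/g'(x) = lim(x→∞) (2·x + 2)/(3)
  = ∞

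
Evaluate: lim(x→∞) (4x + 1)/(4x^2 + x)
This is an ∞/∞ indeterminate form.

Apply L'Hôpital's rule: differentiate numerator and denominator separately.
  f(x) = 4·x + 1   ⇒   f'(x) = 4
  g(x) = 4·x^2 + x   ⇒   g'(x) = 8·x + 1
  lim(x→∞) f'(x)/g'(x) = lim(x→∞) (4)/(8·x + 1)
  = 0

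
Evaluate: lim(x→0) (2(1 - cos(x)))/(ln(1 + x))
This is a 0/0 indeterminate form.

Apply L'Hôpital's rule: differentiate numerator and denominator separately.
  f(x) = 2 - 2·cos(x)   ⇒   f'(x) = 2·sin(x)
  g(x) = ln(x + 1)   ⇒   g'(x) = 1/(x + 1)
  lim(x→0) f'(x)/g'(x) = lim(x→0) (2·sin(x))/(1/(x + 1))
  = 0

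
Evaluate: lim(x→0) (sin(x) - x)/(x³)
This is a 0/0 indeterminate form.

Apply L'Hôpital's rule: differentiate numerator and denominator separately.
  f(x) = -x + sin(x)   ⇒   f'(x) = cos(x) - 1
  g(x) = x^3   ⇒   g'(x) = 3·x^2
  lim(x→0) f'(x)/g'(x) = lim(x→0) (cos(x) - 1)/(3·x^2)
  = -1/6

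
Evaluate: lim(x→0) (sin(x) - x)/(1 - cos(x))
This is a 0/0 indeterminate form.

Apply L'Hôpital's rule: differentiate numerator and denominator separately.
  f(x) = -x + sin(x)   ⇒   f'(x) = cos(x) - 1
  g(x) = 1 - cos(x)   ⇒   g'(x) = sin(x)
  lim(x→0) f'(x)/g'(x) = lim(x→0) (cos(x) - 1)/(sin(x))
  = 0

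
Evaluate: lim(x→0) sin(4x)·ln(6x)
This is a 0·∞ indeterminate form.

Rewrite 0·∞ as a quotient (0/0 or ∞/∞ form), then apply L'Hôpital's rule:
  lim(x→0) sin(4x)·ln(6x) = 0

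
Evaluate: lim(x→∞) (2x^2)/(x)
This is an ∞/∞ indeterminate form.

Apply L'Hôpital's rule: differentiate numerator and denominator separately.
  f(x) = 2·x^2   ⇒   f'(x) = 4·x
  g(x) = x   ⇒   g'(x) = 1
  lim(x→∞) f'(x)/g'(x) = lim(x→∞) (4·x)/(1)
  = ∞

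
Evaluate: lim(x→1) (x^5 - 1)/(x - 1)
This is a standard limit.

Factor or rationalize the expression:
  lim(x→1) (x^5 - 1)/(x - 1) = 5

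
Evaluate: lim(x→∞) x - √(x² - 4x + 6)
This is an ∞-∞ indeterminate form.

Combine fractions or rationalize to convert ∞-∞ to 0/0 form:
  lim(x→∞) x - √(x² - 4x + 6) = 2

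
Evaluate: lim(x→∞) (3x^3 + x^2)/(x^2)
This is an ∞/∞ indeterminate form.

Apply L'Hôpital's rule: differentiate numerator and denominator separately.
  f(x) = 3·x^3 + x^2   ⇒   f'(x) = 9·x^2 + 2·x
  g(x) = x^2   ⇒   g'(x) = 2·x
  lim(x→∞) f'(x)/g'(x) = lim(x→∞) (9·x^2 + 2·x)/(2·x)
  = ∞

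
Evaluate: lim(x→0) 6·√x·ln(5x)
This is a 0·∞ indeterminate form.

Rewrite 0·∞ as a quotient (0/0 or ∞/∞ form), then apply L'Hôpital's rule:
  lim(x→0) 6·√x·ln(5x) = 0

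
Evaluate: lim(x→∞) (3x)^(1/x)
This is an exponential indeterminate form.

For exponential indeterminate forms, take the natural log:
  Let L = lim(x→∞) (3x)^(1/x)
  Then ln(L) = lim(x→∞) [exponent × ln(base)]
  Evaluate using L'Hôpital or standard limits, then exponentiate.
  L = 1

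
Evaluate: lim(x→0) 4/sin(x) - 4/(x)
This is an ∞-∞ indeterminate form.

Combine fractions or rationalize to convert ∞-∞ to 0/0 form:
  lim(x→0) 4/sin(x) - 4/(x) = 0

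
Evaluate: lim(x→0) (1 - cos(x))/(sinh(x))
This is a 0/0 indeterminate form.

Apply L'Hôpital's rule: differentiate numerator and denominator separately.
  f(x) = 1 - cos(x)   ⇒   f'(x) = sin(x)
  g(x) = sinh(x)   ⇒   g'(x) = cosh(x)
  lim(x→0) f'(x)/g'(x) = lim(x→0) (sin(x))/(cosh(x))
  = 0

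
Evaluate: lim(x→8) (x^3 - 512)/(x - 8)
This is a standard limit.

Factor or rationalize the expression:
  lim(x→8) (x^3 - 512)/(x - 8) = 192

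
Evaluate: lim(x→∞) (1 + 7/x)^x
This is an exponential indeterminate form.

For exponential indeterminate forms, take the natural log:
  Let L = lim(x→∞) (1 + 7/x)^x
  Then ln(L) = lim(x→∞) [exponent × ln(base)]
  Evaluate using L'Hôpital or standard limits, then exponentiate.
  L = e^(7)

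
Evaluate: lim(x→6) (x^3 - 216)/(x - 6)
This is a standard limit.

Factor or rationalize the expression:
  lim(x→6) (x^3 - 216)/(x - 6) = 108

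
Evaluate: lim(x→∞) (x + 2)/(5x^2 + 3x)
This is an ∞/∞ indeterminate form.

Apply L'Hôpital's rule: differentiate numerator and denominator separately.
  f(x) = x + 2   ⇒   f'(x) = 1
  g(x) = 5·x^2 + 3·x   ⇒   g'(x) = 10·x + 3
  lim(x→∞) f'(x)/g'(x) = lim(x→∞) (1)/(10·x + 3)
  = 0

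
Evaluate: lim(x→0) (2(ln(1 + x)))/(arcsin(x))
This is a 0/0 indeterminate form.

Apply L'Hôpital's rule: differentiate numerator and denominator separately.
  f(x) = 2·ln(x + 1)   ⇒   f'(x) = 2/(x + 1)
  g(x) = asin(x)   ⇒   g'(x) = 1/sqrt(1 - x^2)
  lim(x→0) f'(x)/g'(x) = lim(x→0) (2/(x + 1))/(1/sqrt(1 - x^2))
  = 2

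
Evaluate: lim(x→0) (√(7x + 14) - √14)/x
This is a standard limit.

Factor or rationalize the expression:
  lim(x→0) (√(7x + 14) - √14)/x = sqrt(14)/4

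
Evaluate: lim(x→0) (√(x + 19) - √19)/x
This is a standard limit.

Factor or rationalize the expression:
  lim(x→0) (√(x + 19) - √19)/x = sqrt(19)/38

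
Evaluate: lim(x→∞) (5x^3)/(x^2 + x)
This is an ∞/∞ indeterminate form.

Apply L'Hôpital's rule: differentiate numerator and denominator separately.
  f(x) = 5·x^3   ⇒   f'(x) = 15·x^2
  g(x) = x^2 + x   ⇒   g'(x) = 2·x + 1
  lim(x→∞) f'(x)/g'(x) = lim(x→∞) (15·x^2)/(2·x + 1)
  = ∞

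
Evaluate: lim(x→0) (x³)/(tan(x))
This is a 0/0 indeterminate form.

Apply L'Hôpital's rule: differentiate numerator and denominator separately.
  f(x) = x^3   ⇒   f'(x) = 3·x^2
  g(x) = tan(x)   ⇒   g'(x) = tan(x)^2 + 1
  lim(x→0) f'(x)/g'(x) = lim(x→0) (3·x^2)/(tan(x)^2 + 1)
  = 0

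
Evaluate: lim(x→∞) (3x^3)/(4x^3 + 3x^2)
This is an ∞/∞ indeterminate form.

Apply L'Hôpital's rule: differentiate numerator and denominator separately.
  f(x) = 3·x^3   ⇒   f'(x) = 9·x^2
  g(x) = 4·x^3 + 3·x^2   ⇒   g'(x) = 12·x^2 + 6·x
  lim(x→∞) f'(x)/g'(x) = lim(x→∞) (9·x^2)/(12·x^2 + 6·x)
  = 3/4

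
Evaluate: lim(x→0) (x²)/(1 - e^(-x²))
This is a 0/0 indeterminate form.

Apply L'Hôpital's rule: differentiate numerator and denominator separately.
  f(x) = x^2   ⇒   f'(x) = 2·x
  g(x) = 1 - e^(-x^2)   ⇒   g'(x) = 2·x·e^(-x^2)
  lim(x→0) f'(x)/g'(x) = lim(x→0) (2·x)/(2·x·e^(-x^2))
  = 1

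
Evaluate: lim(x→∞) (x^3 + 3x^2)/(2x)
This is an ∞/∞ indeterminate form.

Apply L'Hôpital's rule: differentiate numerator and denominator separately.
  f(x) = x^3 + 3·x^2   ⇒   f'(x) = 3·x^2 + 6·x
  g(x) = 2·x   ⇒   g'(x) = 2
  lim(x→∞) f'(x)/g'(x) = lim(x→∞) (3·x^2 + 6·x)/(2)
  = ∞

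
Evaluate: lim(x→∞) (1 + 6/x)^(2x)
This is an exponential indeterminate form.

For exponential indeterminate forms, take the natural log:
  Let L = lim(x→∞) (1 + 6/x)^(2x)
  Then ln(L) = lim(x→∞) [exponent × ln(base)]
  Evaluate using L'Hôpital or standard limits, then exponentiate.
  L = e^(12)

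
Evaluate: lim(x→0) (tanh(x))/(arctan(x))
This is a 0/0 indeterminate form.

Apply L'Hôpital's rule: differentiate numerator and denominator separately.
  f(x) = tanh(x)   ⇒   f'(x) = 1 - tanh(x)^2
  g(x) = atan(x)   ⇒   g'(x) = 1/(x^2 + 1)
  lim(x→0) f'(x)/g'(x) = lim(x→0) (1 - tanh(x)^2)/(1/(x^2 + 1))
  = 1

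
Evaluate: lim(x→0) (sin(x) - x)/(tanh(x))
This is a 0/0 indeterminate form.

Apply L'Hôpital's rule: differentiate numerator and denominator separately.
  f(x) = -x + sin(x)   ⇒   f'(x) = cos(x) - 1
  g(x) = tanh(x)   ⇒   g'(x) = 1 - tanh(x)^2
  lim(x→0) f'(x)/g'(x) = lim(x→0) (cos(x) - 1)/(1 - tanh(x)^2)
  = 0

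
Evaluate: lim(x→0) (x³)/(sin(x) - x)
This is a 0/0 indeterminate form.

Apply L'Hôpital's rule: differentiate numerator and denominator separately.
  f(x) = x^3   ⇒   f'(x) = 3·x^2
  g(x) = -x + sin(x)   ⇒   g'(x) = cos(x) - 1
  lim(x→0) f'(x)/g'(x) = lim(x→0) (3·x^2)/(cos(x) - 1)
  = -6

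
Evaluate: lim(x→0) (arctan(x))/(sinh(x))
This is a 0/0 indeterminate form.

Apply L'Hôpital's rule: differentiate numerator and denominator separately.
  f(x) = atan(x)   ⇒   f'(x) = 1/(x^2 + 1)
  g(x) = sinh(x)   ⇒   g'(x) = cosh(x)
  lim(x→0) f'(x)/g'(x) = lim(x→0) (1/(x^2 + 1))/(cosh(x))
  = 1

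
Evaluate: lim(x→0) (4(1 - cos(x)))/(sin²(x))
This is a 0/0 indeterminate form.

Apply L'Hôpital's rule: differentiate numerator and denominator separately.
  f(x) = 4 - 4·cos(x)   ⇒   f'(x) = 4·sin(x)
  g(x) = sin(x)^2   ⇒   g'(x) = 2·sin(x)·cos(x)
  lim(x→0) f'(x)/g'(x) = lim(x→0) (4·sin(x))/(2·sin(x)·cos(x))
  = 2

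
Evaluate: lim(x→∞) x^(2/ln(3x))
This is an exponential indeterminate form.

For exponential indeterminate forms, take the natural log:
  Let L = lim(x→∞) x^(2/ln(3x))
  Then ln(L) = lim(x→∞) [exponent × ln(base)]
  Evaluate using L'Hôpital or standard limits, then exponentiate.
  L = e²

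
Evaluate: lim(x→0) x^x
This is an exponential indeterminate form.

For exponential indeterminate forms, take the natural log:
  Let L = lim(x→0) x^x
  Then ln(L) = lim(x→0) [exponent × ln(base)]
  Evaluate using L'Hôpital or standard limits, then exponentiate.
  L = 1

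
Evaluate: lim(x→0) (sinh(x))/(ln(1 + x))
This is a 0/0 indeterminate form.

Apply L'Hôpital's rule: differentiate numerator and denominator separately.
  f(x) = sinh(x)   ⇒   f'(x) = cosh(x)
  g(x) = ln(x + 1)   ⇒   g'(x) = 1/(x + 1)
  lim(x→0) f'(x)/g'(x) = lim(x→0) (cosh(x))/(1/(x + 1))
  = 1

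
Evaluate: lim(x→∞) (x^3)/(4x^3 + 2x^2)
This is an ∞/∞ indeterminate form.

Apply L'Hôpital's rule: differentiate numerator and denominator separately.
  f(x) = x^3   ⇒   f'(x) = 3·x^2
  g(x) = 4·x^3 + 2·x^2   ⇒   g'(x) = 12·x^2 + 4·x
  lim(x→∞) f'(x)/g'(x) = lim(x→∞) (3·x^2)/(12·x^2 + 4·x)
  = 1/4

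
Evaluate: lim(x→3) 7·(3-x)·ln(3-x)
This is a 0·∞ indeterminate form.

Rewrite 0·∞ as a quotient (0/0 or ∞/∞ form), then apply L'Hôpital's rule:
  lim(x→3) 7·(3-x)·ln(3-x) = 0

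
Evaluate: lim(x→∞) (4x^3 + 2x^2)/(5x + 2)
This is an ∞/∞ indeterminate form.

Apply L'Hôpital's rule: differentiate numerator and denominator separately.
  f(x) = 4·x^3 + 2·x^2   ⇒   f'(x) = 12·x^2 + 4·x
  g(x) = 5·x + 2   ⇒   g'(x) = 5
  lim(x→∞) f'(x)/g'(x) = lim(x→∞) (12·x^2 + 4·x)/(5)
  = ∞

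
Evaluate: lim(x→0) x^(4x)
This is an exponential indeterminate form.

For exponential indeterminate forms, take the natural log:
  Let L = lim(x→0) x^(4x)
  Then ln(L) = lim(x→0) [exponent × ln(base)]
  Evaluate using L'Hôpital or standard limits, then exponentiate.
  L = 1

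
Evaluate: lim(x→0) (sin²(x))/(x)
This is a 0/0 indeterminate form.

Apply L'Hôpital's rule: differentiate numerator and denominator separately.
  f(x) = sin(x)^2   ⇒   f'(x) = 2·sin(x)·cos(x)
  g(x) = x   ⇒   g'(x) = 1
  lim(x→0) f'(x)/g'(x) = lim(x→0) (2·sin(x)·cos(x))/(1)
  = 0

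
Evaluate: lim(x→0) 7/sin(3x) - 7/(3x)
This is an ∞-∞ indeterminate form.

Combine fractions or rationalize to convert ∞-∞ to 0/0 form:
  lim(x→0) 7/sin(3x) - 7/(3x) = 0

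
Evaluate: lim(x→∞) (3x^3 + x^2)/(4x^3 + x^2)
This is an ∞/∞ indeterminate form.

Apply L'Hôpital's rule: differentiate numerator and denominator separately.
  f(x) = 3·x^3 + x^2   ⇒   f'(x) = 9·x^2 + 2·x
  g(x) = 4·x^3 + x^2   ⇒   g'(x) = 12·x^2 + 2·x
  lim(x→∞) f'(x)/g'(x) = lim(x→∞) (9·x^2 + 2·x)/(12·x^2 + 2·x)
  = 3/4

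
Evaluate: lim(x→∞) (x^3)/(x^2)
This is an ∞/∞ indeterminate form.

Apply L'Hôpital's rule: differentiate numerator and denominator separately.
  f(x) = x^3   ⇒   f'(x) = 3·x^2
  g(x) = x^2   ⇒   g'(x) = 2·x
  lim(x→∞) f'(x)/g'(x) = lim(x→∞) (3·x^2)/(2·x)
  = ∞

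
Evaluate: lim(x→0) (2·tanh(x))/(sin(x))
This is a 0/0 indeterminate form.

Apply L'Hôpital's rule: differentiate numerator and denominator separately.
  f(x) = 2·tanh(x)   ⇒   f'(x) = 2 - 2·tanh(x)^2
  g(x) = sin(x)   ⇒   g'(x) = cos(x)
  lim(x→0) f'(x)/g'(x) = lim(x→0) (2 - 2·tanh(x)^2)/(cos(x))
  = 2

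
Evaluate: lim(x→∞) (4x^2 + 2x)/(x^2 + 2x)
This is an ∞/∞ indeterminate form.

Apply L'Hôpital's rule: differentiate numerator and denominator separately.
  f(x) = 4·x^2 + 2·x   ⇒   f'(x) = 8·x + 2
  g(x) = x^2 + 2·x   ⇒   g'(x) = 2·x + 2
  lim(x→∞) f'(x)/g'(x) = lim(x→∞) (8·x + 2)/(2·x + 2)
  = 4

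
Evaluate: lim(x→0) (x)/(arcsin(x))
This is a 0/0 indeterminate form.

Apply L'Hôpital's rule: differentiate numerator and denominator separately.
  f(x) = x   ⇒   f'(x) = 1
  g(x) = asin(x)   ⇒   g'(x) = 1/sqrt(1 - x^2)
  lim(x→0) f'(x)/g'(x) = lim(x→0) (1)/(1/sqrt(1 - x^2))
  = 1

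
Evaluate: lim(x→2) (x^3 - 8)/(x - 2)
This is a standard limit.

Factor or rationalize the expression:
  lim(x→2) (x^3 - 8)/(x - 2) = 12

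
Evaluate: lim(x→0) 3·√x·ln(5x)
This is a 0·∞ indeterminate form.

Rewrite 0·∞ as a quotient (0/0 or ∞/∞ form), then apply L'Hôpital's rule:
  lim(x→0) 3·√x·ln(5x) = 0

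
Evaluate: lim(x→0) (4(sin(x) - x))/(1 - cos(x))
This is a 0/0 indeterminate form.

Apply L'Hôpital's rule: differentiate numerator and denominator separately.
  f(x) = -4·x + 4·sin(x)   ⇒   f'(x) = 4·cos(x) - 4
  g(x) = 1 - cos(x)   ⇒   g'(x) = sin(x)
  lim(x→0) f'(x)/g'(x) = lim(x→0) (4·cos(x) - 4)/(sin(x))
  = 0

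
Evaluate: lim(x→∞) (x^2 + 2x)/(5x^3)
This is an ∞/∞ indeterminate form.

Apply L'Hôpital's rule: differentiate numerator and denominator separately.
  f(x) = x^2 + 2·x   ⇒   f'(x) = 2·x + 2
  g(x) = 5·x^3   ⇒   g'(x) = 15·x^2
  lim(x→∞) f'(x)/g'(x) = lim(x→∞) (2·x + 2)/(15·x^2)
  = 0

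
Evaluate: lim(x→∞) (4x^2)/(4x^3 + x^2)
This is an ∞/∞ indeterminate form.

Apply L'Hôpital's rule: differentiate numerator and denominator separately.
  f(x) = 4·x^2   ⇒   f'(x) = 8·x
  g(x) = 4·x^3 + x^2   ⇒   g'(x) = 12·x^2 + 2·x
  lim(x→∞) f'(x)/g'(x) = lim(x→∞) (8·x)/(12·x^2 + 2·x)
  = 0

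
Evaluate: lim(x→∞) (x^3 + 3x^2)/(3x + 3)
This is an ∞/∞ indeterminate form.

Apply L'Hôpital's rule: differentiate numerator and denominator separately.
  f(x) = x^3 + 3·x^2   ⇒   f'(x) = 3·x^2 + 6·x
  g(x) = 3·x + 3   ⇒   g'(x) = 3
  lim(x→∞) f'(x)/g'(x) = lim(x→∞) (3·x^2 + 6·x)/(3)
  = ∞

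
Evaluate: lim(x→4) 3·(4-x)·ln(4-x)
This is a 0·∞ indeterminate form.

Rewrite 0·∞ as a quotient (0/0 or ∞/∞ form), then apply L'Hôpital's rule:
  lim(x→4) 3·(4-x)·ln(4-x) = 0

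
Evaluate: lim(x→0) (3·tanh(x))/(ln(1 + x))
This is a 0/0 indeterminate form.

Apply L'Hôpital's rule: differentiate numerator and denominator separately.
  f(x) = 3·tanh(x)   ⇒   f'(x) = 3 - 3·tanh(x)^2
  g(x) = ln(x + 1)   ⇒   g'(x) = 1/(x + 1)
  lim(x→0) f'(x)/g'(x) = lim(x→0) (3 - 3·tanh(x)^2)/(1/(x + 1))
  = 3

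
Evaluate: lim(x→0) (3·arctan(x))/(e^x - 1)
This is a 0/0 indeterminate form.

Apply L'Hôpital's rule: differentiate numerator and denominator separately.
  f(x) = 3·atan(x)   ⇒   f'(x) = 3/(x^2 + 1)
  g(x) = e^(x) - 1   ⇒   g'(x) = e^(x)
  lim(x→0) f'(x)/g'(x) = lim(x→0) (3/(x^2 + 1))/(e^(x))
  = 3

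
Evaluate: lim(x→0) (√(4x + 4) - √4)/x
This is a standard limit.

Factor or rationalize the expression:
  lim(x→0) (√(4x + 4) - √4)/x = 1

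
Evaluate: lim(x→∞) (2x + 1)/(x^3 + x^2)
This is an ∞/∞ indeterminate form.

Apply L'Hôpital's rule: differentiate numerator and denominator separately.
  f(x) = 2·x + 1   ⇒   f'(x) = 2
  g(x) = x^3 + x^2   ⇒   g'(x) = 3·x^2 + 2·x
  lim(x→∞) f'(x)/g'(x) = lim(x→∞) (2)/(3·x^2 + 2·x)
  = 0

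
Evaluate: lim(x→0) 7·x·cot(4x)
This is a 0·∞ indeterminate form.

Rewrite 0·∞ as a quotient (0/0 or ∞/∞ form), then apply L'Hôpital's rule:
  lim(x→0) 7·x·cot(4x) = 7/4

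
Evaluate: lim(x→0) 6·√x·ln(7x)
This is a 0·∞ indeterminate form.

Rewrite 0·∞ as a quotient (0/0 or ∞/∞ form), then apply L'Hôpital's rule:
  lim(x→0) 6·√x·ln(7x) = 0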